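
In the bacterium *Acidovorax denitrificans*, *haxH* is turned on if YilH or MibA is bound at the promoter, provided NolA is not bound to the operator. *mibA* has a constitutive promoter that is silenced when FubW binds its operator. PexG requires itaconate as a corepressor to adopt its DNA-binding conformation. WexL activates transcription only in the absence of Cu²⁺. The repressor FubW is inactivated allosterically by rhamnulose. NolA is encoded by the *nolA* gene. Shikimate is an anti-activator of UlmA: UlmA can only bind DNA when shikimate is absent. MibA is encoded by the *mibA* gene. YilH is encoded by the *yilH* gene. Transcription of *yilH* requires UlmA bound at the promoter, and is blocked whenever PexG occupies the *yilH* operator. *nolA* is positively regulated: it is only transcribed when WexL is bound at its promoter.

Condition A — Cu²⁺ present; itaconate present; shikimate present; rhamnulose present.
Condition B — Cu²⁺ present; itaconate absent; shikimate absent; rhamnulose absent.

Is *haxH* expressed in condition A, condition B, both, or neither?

both

Condition A:
Cu²⁺ is present, so WexL is inactive.
Required activator WexL is absent, so *nolA* is not transcribed.
So NolA is not produced.
Itaconate is present, so PexG is active.
Shikimate is present, so UlmA is inactive.
With repressor PexG bound, *yilH* is not transcribed.
So YilH is not produced.
Rhamnulose is present, so FubW is inactive.
With no repressor bound, *mibA* is transcribed.
So MibA is produced and active.
Activator MibA is present, so *haxH* is transcribed.
→ *haxH* is ON in A.
Condition B:
Cu²⁺ is present, so WexL is inactive.
Required activator WexL is absent, so *nolA* is not transcribed.
So NolA is not produced.
Itaconate is absent, so PexG is inactive.
Shikimate is absent, so UlmA is active.
No repressor is bound and UlmA is active, so *yilH* is transcribed.
So YilH is produced and active.
Rhamnulose is absent, so FubW is active.
With repressor FubW bound, *mibA* is not transcribed.
So MibA is not produced.
Activator YilH is present, so *haxH* is transcribed.
→ *haxH* is ON in B.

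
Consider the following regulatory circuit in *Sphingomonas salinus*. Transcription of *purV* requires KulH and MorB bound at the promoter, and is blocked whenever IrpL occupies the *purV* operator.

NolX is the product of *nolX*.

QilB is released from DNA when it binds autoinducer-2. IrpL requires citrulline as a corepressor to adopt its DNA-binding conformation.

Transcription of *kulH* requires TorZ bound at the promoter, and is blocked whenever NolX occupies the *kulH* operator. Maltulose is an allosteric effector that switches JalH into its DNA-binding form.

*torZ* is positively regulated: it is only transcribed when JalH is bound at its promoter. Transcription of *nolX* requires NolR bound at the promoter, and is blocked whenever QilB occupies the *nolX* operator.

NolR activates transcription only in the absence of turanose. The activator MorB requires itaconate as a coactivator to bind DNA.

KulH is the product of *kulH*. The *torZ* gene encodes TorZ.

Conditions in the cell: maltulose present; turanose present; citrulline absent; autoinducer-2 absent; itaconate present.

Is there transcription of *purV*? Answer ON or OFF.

Turanose is present, so NolR is inactive.
Autoinducer-2 is absent, so QilB is active.
With repressor QilB bound, *nolX* is not transcribed.
So NolX is not produced.
Maltulose is present, so JalH is active.
No repressor is bound and JalH is active, so *torZ* is transcribed.
So TorZ is produced and active.
No repressor is bound and TorZ is active, so *kulH* is transcribed.
So KulH is produced and active.
Itaconate is present, so MorB is active.
Citrulline is absent, so IrpL is inactive.
No repressor is bound and KulH and MorB are active, so *purV* is transcribed.

ON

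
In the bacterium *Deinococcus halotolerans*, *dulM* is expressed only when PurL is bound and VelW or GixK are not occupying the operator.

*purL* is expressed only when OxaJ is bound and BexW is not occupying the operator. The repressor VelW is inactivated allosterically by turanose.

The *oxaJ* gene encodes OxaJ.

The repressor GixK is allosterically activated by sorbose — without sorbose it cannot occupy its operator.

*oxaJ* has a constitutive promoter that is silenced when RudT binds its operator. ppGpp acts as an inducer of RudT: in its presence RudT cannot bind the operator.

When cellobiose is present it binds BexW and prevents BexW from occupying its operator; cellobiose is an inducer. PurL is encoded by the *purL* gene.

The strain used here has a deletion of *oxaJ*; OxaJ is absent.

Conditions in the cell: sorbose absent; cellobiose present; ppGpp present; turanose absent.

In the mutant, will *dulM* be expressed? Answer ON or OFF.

Turanose is absent, so VelW is active.
OxaJ is non-functional in this strain, so it has no effect.
Cellobiose is present, so BexW is inactive.
Required activator OxaJ is absent, so *purL* is not transcribed.
So PurL is not produced.
Sorbose is absent, so GixK is inactive.
With repressor VelW bound, *dulM* is not transcribed.

OFF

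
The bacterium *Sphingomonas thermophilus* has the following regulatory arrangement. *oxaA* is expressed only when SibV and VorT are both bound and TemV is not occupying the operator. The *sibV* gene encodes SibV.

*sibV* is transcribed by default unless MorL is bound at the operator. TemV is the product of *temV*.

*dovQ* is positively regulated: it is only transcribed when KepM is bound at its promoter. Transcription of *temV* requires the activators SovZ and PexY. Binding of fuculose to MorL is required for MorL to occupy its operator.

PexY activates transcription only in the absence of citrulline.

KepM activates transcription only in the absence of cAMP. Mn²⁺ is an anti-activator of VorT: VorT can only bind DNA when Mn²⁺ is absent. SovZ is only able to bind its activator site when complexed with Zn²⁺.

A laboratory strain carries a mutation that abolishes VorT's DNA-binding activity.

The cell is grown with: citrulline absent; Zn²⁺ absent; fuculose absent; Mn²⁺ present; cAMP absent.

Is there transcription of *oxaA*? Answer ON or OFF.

Fuculose is absent, so MorL is inactive.
With no repressor bound, *sibV* is transcribed.
So SibV is produced and active.
Zn²⁺ is absent, so SovZ is inactive.
Citrulline is absent, so PexY is active.
Required activator SovZ is absent, so *temV* is not transcribed.
So TemV is not produced.
VorT is non-functional in this strain, so it has no effect.
Required activator VorT is absent, so *oxaA* is not transcribed.

OFF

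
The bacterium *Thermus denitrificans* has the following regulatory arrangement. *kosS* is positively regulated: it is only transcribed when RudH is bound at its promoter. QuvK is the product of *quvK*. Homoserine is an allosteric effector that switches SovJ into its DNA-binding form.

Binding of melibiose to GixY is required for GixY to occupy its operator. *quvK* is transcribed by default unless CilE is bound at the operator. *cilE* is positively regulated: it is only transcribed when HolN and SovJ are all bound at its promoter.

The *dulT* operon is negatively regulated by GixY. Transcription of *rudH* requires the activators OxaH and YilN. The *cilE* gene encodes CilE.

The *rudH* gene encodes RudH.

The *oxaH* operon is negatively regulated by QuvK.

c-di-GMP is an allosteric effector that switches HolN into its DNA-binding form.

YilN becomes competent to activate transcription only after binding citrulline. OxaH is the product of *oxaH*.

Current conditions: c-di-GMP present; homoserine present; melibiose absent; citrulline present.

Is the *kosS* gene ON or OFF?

c-di-GMP is present, so HolN is active.
Homoserine is present, so SovJ is active.
No repressor is bound and HolN and SovJ are active, so *cilE* is transcribed.
So CilE is produced and active.
With repressor CilE bound, *quvK* is not transcribed.
So QuvK is not produced.
With no repressor bound, *oxaH* is transcribed.
So OxaH is produced and active.
Citrulline is present, so YilN is active.
No repressor is bound and OxaH and YilN are active, so *rudH* is transcribed.
So RudH is produced and active.
No repressor is bound and RudH is active, so *kosS* is transcribed.

ON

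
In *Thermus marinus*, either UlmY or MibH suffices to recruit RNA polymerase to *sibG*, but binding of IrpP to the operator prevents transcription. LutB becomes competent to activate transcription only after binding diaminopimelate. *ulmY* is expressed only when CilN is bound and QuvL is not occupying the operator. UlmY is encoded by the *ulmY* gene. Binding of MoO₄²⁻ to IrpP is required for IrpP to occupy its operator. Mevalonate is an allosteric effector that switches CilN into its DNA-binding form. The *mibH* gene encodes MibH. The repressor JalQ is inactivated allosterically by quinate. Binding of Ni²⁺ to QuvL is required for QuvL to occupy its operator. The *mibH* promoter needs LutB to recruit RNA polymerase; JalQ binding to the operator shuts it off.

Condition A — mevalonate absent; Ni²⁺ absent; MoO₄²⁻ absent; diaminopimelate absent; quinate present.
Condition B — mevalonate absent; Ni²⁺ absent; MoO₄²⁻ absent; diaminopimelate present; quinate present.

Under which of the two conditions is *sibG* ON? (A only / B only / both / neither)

Condition A:
Mevalonate is absent, so CilN is inactive.
Ni²⁺ is absent, so QuvL is inactive.
Required activator CilN is absent, so *ulmY* is not transcribed.
So UlmY is not produced.
MoO₄²⁻ is absent, so IrpP is inactive.
Diaminopimelate is absent, so LutB is inactive.
Quinate is present, so JalQ is inactive.
Required activator LutB is absent, so *mibH* is not transcribed.
So MibH is not produced.
No activator is available at the *sibG* promoter, so *sibG* is not transcribed.
→ *sibG* is OFF in A.
Condition B:
Mevalonate is absent, so CilN is inactive.
Ni²⁺ is absent, so QuvL is inactive.
Required activator CilN is absent, so *ulmY* is not transcribed.
So UlmY is not produced.
MoO₄²⁻ is absent, so IrpP is inactive.
Diaminopimelate is present, so LutB is active.
Quinate is present, so JalQ is inactive.
No repressor is bound and LutB is active, so *mibH* is transcribed.
So MibH is produced and active.
Activator MibH is present, so *sibG* is transcribed.
→ *sibG* is ON in B.

B only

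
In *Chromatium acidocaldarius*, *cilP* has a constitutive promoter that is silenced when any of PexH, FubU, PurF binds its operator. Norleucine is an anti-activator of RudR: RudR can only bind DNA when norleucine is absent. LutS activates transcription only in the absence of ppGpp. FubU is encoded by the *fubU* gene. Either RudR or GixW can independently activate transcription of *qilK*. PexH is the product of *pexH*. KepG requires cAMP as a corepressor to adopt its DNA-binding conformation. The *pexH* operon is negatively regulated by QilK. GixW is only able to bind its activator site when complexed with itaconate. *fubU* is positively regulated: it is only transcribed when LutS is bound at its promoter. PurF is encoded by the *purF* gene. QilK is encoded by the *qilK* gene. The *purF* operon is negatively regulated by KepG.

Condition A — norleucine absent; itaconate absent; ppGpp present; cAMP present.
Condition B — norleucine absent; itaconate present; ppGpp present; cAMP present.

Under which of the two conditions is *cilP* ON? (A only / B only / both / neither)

Condition A:
Norleucine is absent, so RudR is active.
Itaconate is absent, so GixW is inactive.
Activator RudR is present, so *qilK* is transcribed.
So QilK is produced and active.
With repressor QilK bound, *pexH* is not transcribed.
So PexH is not produced.
ppGpp is present, so LutS is inactive.
Required activator LutS is absent, so *fubU* is not transcribed.
So FubU is not produced.
cAMP is present, so KepG is active.
With repressor KepG bound, *purF* is not transcribed.
So PurF is not produced.
With no repressor bound, *cilP* is transcribed.
→ *cilP* is ON in A.
Condition B:
Norleucine is absent, so RudR is active.
Itaconate is present, so GixW is active.
Activator RudR is present, so *qilK* is transcribed.
So QilK is produced and active.
With repressor QilK bound, *pexH* is not transcribed.
So PexH is not produced.
ppGpp is present, so LutS is inactive.
Required activator LutS is absent, so *fubU* is not transcribed.
So FubU is not produced.
cAMP is present, so KepG is active.
With repressor KepG bound, *purF* is not transcribed.
So PurF is not produced.
With no repressor bound, *cilP* is transcribed.
→ *cilP* is ON in B.

both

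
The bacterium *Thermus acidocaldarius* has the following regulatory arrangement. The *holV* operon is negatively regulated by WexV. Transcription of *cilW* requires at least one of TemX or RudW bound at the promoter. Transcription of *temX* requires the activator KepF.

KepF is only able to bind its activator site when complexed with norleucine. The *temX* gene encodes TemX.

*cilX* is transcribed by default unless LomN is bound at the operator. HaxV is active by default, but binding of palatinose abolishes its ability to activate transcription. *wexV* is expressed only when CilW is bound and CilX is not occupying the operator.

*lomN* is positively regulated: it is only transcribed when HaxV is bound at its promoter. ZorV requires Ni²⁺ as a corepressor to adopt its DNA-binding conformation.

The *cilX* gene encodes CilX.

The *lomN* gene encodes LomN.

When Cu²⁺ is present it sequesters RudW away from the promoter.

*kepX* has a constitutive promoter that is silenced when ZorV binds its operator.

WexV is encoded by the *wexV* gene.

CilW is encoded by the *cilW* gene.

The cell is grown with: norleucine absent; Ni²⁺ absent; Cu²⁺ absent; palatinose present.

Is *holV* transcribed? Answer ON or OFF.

ON

Norleucine is absent, so KepF is inactive.
Required activator KepF is absent, so *temX* is not transcribed.
So TemX is not produced.
Cu²⁺ is absent, so RudW is active.
Activator RudW is present, so *cilW* is transcribed.
So CilW is produced and active.
Palatinose is present, so HaxV is inactive.
Required activator HaxV is absent, so *lomN* is not transcribed.
So LomN is not produced.
With no repressor bound, *cilX* is transcribed.
So CilX is produced and active.
With repressor CilX bound, *wexV* is not transcribed.
So WexV is not produced.
With no repressor bound, *holV* is transcribed.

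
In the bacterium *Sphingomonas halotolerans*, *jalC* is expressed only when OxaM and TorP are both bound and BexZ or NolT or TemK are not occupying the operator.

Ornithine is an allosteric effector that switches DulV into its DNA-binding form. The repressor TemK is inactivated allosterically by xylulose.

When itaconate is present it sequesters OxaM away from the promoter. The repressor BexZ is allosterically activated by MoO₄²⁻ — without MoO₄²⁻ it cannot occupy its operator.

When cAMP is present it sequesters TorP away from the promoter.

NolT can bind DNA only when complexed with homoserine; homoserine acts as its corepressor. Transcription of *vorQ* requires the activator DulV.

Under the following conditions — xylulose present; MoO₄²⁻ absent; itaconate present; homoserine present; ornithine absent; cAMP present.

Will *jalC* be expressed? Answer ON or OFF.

MoO₄²⁻ is absent, so BexZ is inactive.
Itaconate is present, so OxaM is inactive.
Homoserine is present, so NolT is active.
Xylulose is present, so TemK is inactive.
cAMP is present, so TorP is inactive.
With repressor NolT bound, *jalC* is not transcribed.

OFF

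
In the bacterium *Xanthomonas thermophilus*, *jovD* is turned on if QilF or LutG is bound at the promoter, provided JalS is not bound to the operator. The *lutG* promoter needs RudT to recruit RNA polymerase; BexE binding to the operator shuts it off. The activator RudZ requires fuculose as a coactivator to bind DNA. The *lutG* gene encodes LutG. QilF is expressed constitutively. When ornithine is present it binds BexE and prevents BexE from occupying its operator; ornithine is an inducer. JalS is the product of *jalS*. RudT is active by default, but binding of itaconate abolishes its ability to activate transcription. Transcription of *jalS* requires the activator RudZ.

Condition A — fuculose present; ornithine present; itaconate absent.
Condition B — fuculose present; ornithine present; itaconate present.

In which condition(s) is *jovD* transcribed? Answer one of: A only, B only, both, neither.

neither

Condition A:
Fuculose is present, so RudZ is active.
No repressor is bound and RudZ is active, so *jalS* is transcribed.
So JalS is produced and active.
QilF is produced constitutively and is active.
Ornithine is present, so BexE is inactive.
Itaconate is absent, so RudT is active.
No repressor is bound and RudT is active, so *lutG* is transcribed.
So LutG is produced and active.
With repressor JalS bound, *jovD* is not transcribed.
→ *jovD* is OFF in A.
Condition B:
Fuculose is present, so RudZ is active.
No repressor is bound and RudZ is active, so *jalS* is transcribed.
So JalS is produced and active.
QilF is produced constitutively and is active.
Ornithine is present, so BexE is inactive.
Itaconate is present, so RudT is inactive.
Required activator RudT is absent, so *lutG* is not transcribed.
So LutG is not produced.
With repressor JalS bound, *jovD* is not transcribed.
→ *jovD* is OFF in B.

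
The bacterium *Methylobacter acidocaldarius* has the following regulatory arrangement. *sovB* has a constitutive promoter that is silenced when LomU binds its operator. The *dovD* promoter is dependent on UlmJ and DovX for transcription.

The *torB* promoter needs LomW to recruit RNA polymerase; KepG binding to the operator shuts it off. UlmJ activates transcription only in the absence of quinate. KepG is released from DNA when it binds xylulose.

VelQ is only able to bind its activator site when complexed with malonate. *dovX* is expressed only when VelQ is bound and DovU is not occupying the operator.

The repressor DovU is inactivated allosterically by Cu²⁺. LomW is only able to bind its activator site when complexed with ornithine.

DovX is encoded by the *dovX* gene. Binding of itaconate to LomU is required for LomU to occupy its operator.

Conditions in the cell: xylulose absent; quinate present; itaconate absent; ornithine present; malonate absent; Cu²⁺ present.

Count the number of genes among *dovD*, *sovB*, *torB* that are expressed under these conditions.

Quinate is present, so UlmJ is inactive.
Malonate is absent, so VelQ is inactive.
Cu²⁺ is present, so DovU is inactive.
Required activator VelQ is absent, so *dovX* is not transcribed.
So DovX is not produced.
Required activator UlmJ is absent, so *dovD* is not transcribed.
→ *dovD* is OFF.
Itaconate is absent, so LomU is inactive.
With no repressor bound, *sovB* is transcribed.
→ *sovB* is ON.
Ornithine is present, so LomW is active.
Xylulose is absent, so KepG is active.
With repressor KepG bound, *torB* is not transcribed.
→ *torB* is OFF.
1 of the 3 genes is transcribed.

1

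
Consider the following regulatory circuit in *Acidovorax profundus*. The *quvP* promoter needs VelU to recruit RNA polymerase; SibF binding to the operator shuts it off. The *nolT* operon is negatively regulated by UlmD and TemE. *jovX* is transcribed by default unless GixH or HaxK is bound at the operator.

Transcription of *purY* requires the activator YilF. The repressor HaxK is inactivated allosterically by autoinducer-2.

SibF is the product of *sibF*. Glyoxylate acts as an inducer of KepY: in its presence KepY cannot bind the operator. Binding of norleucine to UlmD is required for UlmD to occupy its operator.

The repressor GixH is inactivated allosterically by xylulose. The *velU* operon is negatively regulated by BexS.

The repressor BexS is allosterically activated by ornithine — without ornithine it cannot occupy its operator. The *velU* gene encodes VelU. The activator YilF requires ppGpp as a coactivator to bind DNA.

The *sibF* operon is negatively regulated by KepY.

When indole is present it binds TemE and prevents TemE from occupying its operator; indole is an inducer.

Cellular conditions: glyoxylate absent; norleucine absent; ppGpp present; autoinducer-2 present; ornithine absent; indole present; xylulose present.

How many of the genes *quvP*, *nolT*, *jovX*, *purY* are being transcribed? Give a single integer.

4

Glyoxylate is absent, so KepY is active.
With repressor KepY bound, *sibF* is not transcribed.
So SibF is not produced.
Ornithine is absent, so BexS is inactive.
With no repressor bound, *velU* is transcribed.
So VelU is produced and active.
No repressor is bound and VelU is active, so *quvP* is transcribed.
→ *quvP* is ON.
Norleucine is absent, so UlmD is inactive.
Indole is present, so TemE is inactive.
With no repressor bound, *nolT* is transcribed.
→ *nolT* is ON.
Xylulose is present, so GixH is inactive.
Autoinducer-2 is present, so HaxK is inactive.
With no repressor bound, *jovX* is transcribed.
→ *jovX* is ON.
ppGpp is present, so YilF is active.
No repressor is bound and YilF is active, so *purY* is transcribed.
→ *purY* is ON.
4 of the 4 genes are transcribed.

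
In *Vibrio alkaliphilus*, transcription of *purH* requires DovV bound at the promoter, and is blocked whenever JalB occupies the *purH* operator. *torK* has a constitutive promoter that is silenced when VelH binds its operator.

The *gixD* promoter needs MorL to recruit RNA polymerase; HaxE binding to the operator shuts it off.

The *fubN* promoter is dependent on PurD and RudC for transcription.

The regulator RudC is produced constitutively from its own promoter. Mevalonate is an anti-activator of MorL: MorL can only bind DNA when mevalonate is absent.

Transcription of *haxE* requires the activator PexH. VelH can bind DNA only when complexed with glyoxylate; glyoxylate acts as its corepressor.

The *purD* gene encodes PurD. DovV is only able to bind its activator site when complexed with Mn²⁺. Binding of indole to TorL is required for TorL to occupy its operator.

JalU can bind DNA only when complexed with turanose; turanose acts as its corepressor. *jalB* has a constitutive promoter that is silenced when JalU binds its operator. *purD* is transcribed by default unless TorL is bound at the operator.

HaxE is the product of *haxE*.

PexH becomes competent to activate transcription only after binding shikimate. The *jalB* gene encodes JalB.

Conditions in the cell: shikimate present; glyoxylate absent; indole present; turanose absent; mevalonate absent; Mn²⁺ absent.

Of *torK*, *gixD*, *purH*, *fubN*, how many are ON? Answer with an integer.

Glyoxylate is absent, so VelH is inactive.
With no repressor bound, *torK* is transcribed.
→ *torK* is ON.
Mevalonate is absent, so MorL is active.
Shikimate is present, so PexH is active.
No repressor is bound and PexH is active, so *haxE* is transcribed.
So HaxE is produced and active.
With repressor HaxE bound, *gixD* is not transcribed.
→ *gixD* is OFF.
Turanose is absent, so JalU is inactive.
With no repressor bound, *jalB* is transcribed.
So JalB is produced and active.
Mn²⁺ is absent, so DovV is inactive.
With repressor JalB bound, *purH* is not transcribed.
→ *purH* is OFF.
Indole is present, so TorL is active.
With repressor TorL bound, *purD* is not transcribed.
So PurD is not produced.
RudC is produced constitutively and is active.
Required activator PurD is absent, so *fubN* is not transcribed.
→ *fubN* is OFF.
1 of the 4 genes is transcribed.

1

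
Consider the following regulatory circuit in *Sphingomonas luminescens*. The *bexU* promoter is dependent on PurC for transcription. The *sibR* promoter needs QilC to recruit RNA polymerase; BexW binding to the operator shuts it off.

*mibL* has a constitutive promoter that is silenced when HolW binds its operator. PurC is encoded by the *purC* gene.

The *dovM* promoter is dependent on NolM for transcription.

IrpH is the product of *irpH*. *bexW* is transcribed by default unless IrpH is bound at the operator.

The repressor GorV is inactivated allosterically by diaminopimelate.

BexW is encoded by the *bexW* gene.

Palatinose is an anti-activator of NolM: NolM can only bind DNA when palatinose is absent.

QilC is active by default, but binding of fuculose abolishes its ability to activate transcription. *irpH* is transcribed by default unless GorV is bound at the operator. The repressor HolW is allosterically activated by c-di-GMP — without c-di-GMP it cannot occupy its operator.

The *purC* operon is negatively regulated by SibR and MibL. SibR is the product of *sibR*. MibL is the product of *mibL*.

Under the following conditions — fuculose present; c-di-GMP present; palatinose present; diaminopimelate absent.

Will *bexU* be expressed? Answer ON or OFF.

Diaminopimelate is absent, so GorV is active.
With repressor GorV bound, *irpH* is not transcribed.
So IrpH is not produced.
With no repressor bound, *bexW* is transcribed.
So BexW is produced and active.
Fuculose is present, so QilC is inactive.
With repressor BexW bound, *sibR* is not transcribed.
So SibR is not produced.
c-di-GMP is present, so HolW is active.
With repressor HolW bound, *mibL* is not transcribed.
So MibL is not produced.
With no repressor bound, *purC* is transcribed.
So PurC is produced and active.
No repressor is bound and PurC is active, so *bexU* is transcribed.

ON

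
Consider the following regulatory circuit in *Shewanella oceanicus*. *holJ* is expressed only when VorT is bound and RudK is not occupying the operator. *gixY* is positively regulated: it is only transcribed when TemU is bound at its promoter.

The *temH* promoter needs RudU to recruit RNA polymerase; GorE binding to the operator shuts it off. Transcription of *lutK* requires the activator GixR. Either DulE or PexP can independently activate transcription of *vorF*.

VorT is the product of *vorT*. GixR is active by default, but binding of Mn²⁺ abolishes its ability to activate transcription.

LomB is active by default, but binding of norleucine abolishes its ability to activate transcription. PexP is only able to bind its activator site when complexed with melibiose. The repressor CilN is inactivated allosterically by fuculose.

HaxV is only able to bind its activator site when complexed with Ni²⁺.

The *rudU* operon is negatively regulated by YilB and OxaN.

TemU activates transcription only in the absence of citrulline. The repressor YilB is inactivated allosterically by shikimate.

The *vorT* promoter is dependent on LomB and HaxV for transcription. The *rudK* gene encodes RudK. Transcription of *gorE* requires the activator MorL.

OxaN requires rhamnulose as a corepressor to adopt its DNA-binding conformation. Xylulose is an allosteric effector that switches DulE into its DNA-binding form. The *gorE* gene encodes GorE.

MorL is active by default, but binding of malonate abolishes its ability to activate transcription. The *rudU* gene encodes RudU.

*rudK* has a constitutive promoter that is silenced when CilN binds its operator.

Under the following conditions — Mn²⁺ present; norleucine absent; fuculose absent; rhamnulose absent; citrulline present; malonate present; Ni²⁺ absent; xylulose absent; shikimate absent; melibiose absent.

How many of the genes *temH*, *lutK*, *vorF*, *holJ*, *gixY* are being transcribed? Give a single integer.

0

Shikimate is absent, so YilB is active.
Rhamnulose is absent, so OxaN is inactive.
With repressor YilB bound, *rudU* is not transcribed.
So RudU is not produced.
Malonate is present, so MorL is inactive.
Required activator MorL is absent, so *gorE* is not transcribed.
So GorE is not produced.
Required activator RudU is absent, so *temH* is not transcribed.
→ *temH* is OFF.
Mn²⁺ is present, so GixR is inactive.
Required activator GixR is absent, so *lutK* is not transcribed.
→ *lutK* is OFF.
Xylulose is absent, so DulE is inactive.
Melibiose is absent, so PexP is inactive.
No activator is available at the *vorF* promoter, so *vorF* is not transcribed.
→ *vorF* is OFF.
Norleucine is absent, so LomB is active.
Ni²⁺ is absent, so HaxV is inactive.
Required activator HaxV is absent, so *vorT* is not transcribed.
So VorT is not produced.
Fuculose is absent, so CilN is active.
With repressor CilN bound, *rudK* is not transcribed.
So RudK is not produced.
Required activator VorT is absent, so *holJ* is not transcribed.
→ *holJ* is OFF.
Citrulline is present, so TemU is inactive.
Required activator TemU is absent, so *gixY* is not transcribed.
→ *gixY* is OFF.
0 of the 5 genes are transcribed.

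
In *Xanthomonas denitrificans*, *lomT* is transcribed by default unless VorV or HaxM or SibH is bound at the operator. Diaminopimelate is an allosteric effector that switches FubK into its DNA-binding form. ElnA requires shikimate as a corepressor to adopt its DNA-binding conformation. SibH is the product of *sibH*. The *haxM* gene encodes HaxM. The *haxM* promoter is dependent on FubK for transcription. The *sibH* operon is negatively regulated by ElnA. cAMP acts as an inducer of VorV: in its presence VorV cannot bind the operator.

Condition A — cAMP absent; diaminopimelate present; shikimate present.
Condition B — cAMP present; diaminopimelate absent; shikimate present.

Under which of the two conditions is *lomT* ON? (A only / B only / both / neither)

B only

Condition A:
cAMP is absent, so VorV is active.
Diaminopimelate is present, so FubK is active.
No repressor is bound and FubK is active, so *haxM* is transcribed.
So HaxM is produced and active.
Shikimate is present, so ElnA is active.
With repressor ElnA bound, *sibH* is not transcribed.
So SibH is not produced.
With repressor VorV bound, *lomT* is not transcribed.
→ *lomT* is OFF in A.
Condition B:
cAMP is present, so VorV is inactive.
Diaminopimelate is absent, so FubK is inactive.
Required activator FubK is absent, so *haxM* is not transcribed.
So HaxM is not produced.
Shikimate is present, so ElnA is active.
With repressor ElnA bound, *sibH* is not transcribed.
So SibH is not produced.
With no repressor bound, *lomT* is transcribed.
→ *lomT* is ON in B.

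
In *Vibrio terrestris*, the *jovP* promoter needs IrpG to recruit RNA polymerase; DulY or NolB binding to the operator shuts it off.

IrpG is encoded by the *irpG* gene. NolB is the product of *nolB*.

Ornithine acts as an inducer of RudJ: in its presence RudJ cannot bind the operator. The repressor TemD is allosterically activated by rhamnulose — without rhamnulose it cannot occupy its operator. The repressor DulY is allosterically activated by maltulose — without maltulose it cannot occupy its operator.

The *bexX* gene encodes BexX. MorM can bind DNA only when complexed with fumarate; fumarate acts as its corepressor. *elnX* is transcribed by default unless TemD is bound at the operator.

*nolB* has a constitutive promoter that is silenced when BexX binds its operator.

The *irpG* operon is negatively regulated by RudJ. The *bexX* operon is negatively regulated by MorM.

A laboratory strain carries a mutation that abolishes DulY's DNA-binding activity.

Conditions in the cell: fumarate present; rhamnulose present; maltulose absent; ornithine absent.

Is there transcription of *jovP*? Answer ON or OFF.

DulY is non-functional in this strain, so it has no effect.
Ornithine is absent, so RudJ is active.
With repressor RudJ bound, *irpG* is not transcribed.
So IrpG is not produced.
Fumarate is present, so MorM is active.
With repressor MorM bound, *bexX* is not transcribed.
So BexX is not produced.
With no repressor bound, *nolB* is transcribed.
So NolB is produced and active.
With repressor NolB bound, *jovP* is not transcribed.

OFF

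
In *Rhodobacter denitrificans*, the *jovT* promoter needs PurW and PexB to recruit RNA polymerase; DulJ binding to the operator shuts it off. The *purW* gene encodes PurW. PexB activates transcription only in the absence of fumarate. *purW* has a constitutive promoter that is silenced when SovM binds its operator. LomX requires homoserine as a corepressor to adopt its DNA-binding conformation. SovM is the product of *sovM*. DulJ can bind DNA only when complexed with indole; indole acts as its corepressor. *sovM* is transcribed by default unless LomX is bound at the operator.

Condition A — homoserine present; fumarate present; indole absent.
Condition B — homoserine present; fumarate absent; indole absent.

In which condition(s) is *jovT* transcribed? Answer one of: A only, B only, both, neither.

Condition A:
Homoserine is present, so LomX is active.
With repressor LomX bound, *sovM* is not transcribed.
So SovM is not produced.
With no repressor bound, *purW* is transcribed.
So PurW is produced and active.
Fumarate is present, so PexB is inactive.
Indole is absent, so DulJ is inactive.
Required activator PexB is absent, so *jovT* is not transcribed.
→ *jovT* is OFF in A.
Condition B:
Homoserine is present, so LomX is active.
With repressor LomX bound, *sovM* is not transcribed.
So SovM is not produced.
With no repressor bound, *purW* is transcribed.
So PurW is produced and active.
Fumarate is absent, so PexB is active.
Indole is absent, so DulJ is inactive.
No repressor is bound and PurW and PexB are active, so *jovT* is transcribed.
→ *jovT* is ON in B.

B only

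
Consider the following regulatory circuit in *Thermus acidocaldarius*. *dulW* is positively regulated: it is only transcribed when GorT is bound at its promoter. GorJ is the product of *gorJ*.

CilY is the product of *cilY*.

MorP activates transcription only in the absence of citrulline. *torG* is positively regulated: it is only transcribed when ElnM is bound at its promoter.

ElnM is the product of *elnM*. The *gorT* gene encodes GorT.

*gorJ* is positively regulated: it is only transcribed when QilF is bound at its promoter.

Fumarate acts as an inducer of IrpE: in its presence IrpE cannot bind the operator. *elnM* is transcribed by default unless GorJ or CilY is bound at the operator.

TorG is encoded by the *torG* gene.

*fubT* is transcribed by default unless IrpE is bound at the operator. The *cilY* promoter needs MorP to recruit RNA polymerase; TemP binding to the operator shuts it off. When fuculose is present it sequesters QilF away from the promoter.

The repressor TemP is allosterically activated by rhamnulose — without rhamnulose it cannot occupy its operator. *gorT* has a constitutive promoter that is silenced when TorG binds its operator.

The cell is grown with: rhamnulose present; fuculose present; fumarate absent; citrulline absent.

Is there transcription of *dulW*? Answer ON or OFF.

Fuculose is present, so QilF is inactive.
Required activator QilF is absent, so *gorJ* is not transcribed.
So GorJ is not produced.
Rhamnulose is present, so TemP is active.
Citrulline is absent, so MorP is active.
With repressor TemP bound, *cilY* is not transcribed.
So CilY is not produced.
With no repressor bound, *elnM* is transcribed.
So ElnM is produced and active.
No repressor is bound and ElnM is active, so *torG* is transcribed.
So TorG is produced and active.
With repressor TorG bound, *gorT* is not transcribed.
So GorT is not produced.
Required activator GorT is absent, so *dulW* is not transcribed.

OFF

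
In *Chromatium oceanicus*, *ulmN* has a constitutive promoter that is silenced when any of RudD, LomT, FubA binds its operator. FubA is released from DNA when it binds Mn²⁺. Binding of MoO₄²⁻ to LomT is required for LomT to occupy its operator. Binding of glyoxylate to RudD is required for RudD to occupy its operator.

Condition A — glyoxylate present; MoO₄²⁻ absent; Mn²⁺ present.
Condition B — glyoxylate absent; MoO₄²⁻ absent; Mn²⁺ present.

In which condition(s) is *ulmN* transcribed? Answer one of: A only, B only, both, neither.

Condition A:
Glyoxylate is present, so RudD is active.
MoO₄²⁻ is absent, so LomT is inactive.
Mn²⁺ is present, so FubA is inactive.
With repressor RudD bound, *ulmN* is not transcribed.
→ *ulmN* is OFF in A.
Condition B:
Glyoxylate is absent, so RudD is inactive.
MoO₄²⁻ is absent, so LomT is inactive.
Mn²⁺ is present, so FubA is inactive.
With no repressor bound, *ulmN* is transcribed.
→ *ulmN* is ON in B.

B only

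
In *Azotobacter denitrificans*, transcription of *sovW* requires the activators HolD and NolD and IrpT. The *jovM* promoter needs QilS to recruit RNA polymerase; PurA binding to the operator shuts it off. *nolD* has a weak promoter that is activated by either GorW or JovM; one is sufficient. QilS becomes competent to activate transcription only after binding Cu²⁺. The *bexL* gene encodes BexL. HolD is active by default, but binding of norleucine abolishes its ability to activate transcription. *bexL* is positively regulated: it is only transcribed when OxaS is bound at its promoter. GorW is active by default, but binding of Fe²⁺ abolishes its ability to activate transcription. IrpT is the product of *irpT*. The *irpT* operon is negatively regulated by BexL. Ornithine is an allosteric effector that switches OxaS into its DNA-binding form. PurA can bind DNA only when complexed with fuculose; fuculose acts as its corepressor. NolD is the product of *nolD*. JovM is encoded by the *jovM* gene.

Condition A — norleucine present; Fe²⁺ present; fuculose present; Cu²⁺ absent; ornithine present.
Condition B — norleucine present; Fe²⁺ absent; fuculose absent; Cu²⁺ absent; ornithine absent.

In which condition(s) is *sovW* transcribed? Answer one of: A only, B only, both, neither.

Condition A:
Norleucine is present, so HolD is inactive.
Fe²⁺ is present, so GorW is inactive.
Fuculose is present, so PurA is active.
Cu²⁺ is absent, so QilS is inactive.
With repressor PurA bound, *jovM* is not transcribed.
So JovM is not produced.
No activator is available at the *nolD* promoter, so *nolD* is not transcribed.
So NolD is not produced.
Ornithine is present, so OxaS is active.
No repressor is bound and OxaS is active, so *bexL* is transcribed.
So BexL is produced and active.
With repressor BexL bound, *irpT* is not transcribed.
So IrpT is not produced.
Required activator HolD is absent, so *sovW* is not transcribed.
→ *sovW* is OFF in A.
Condition B:
Norleucine is present, so HolD is inactive.
Fe²⁺ is absent, so GorW is active.
Fuculose is absent, so PurA is inactive.
Cu²⁺ is absent, so QilS is inactive.
Required activator QilS is absent, so *jovM* is not transcribed.
So JovM is not produced.
Activator GorW is present, so *nolD* is transcribed.
So NolD is produced and active.
Ornithine is absent, so OxaS is inactive.
Required activator OxaS is absent, so *bexL* is not transcribed.
So BexL is not produced.
With no repressor bound, *irpT* is transcribed.
So IrpT is produced and active.
Required activator HolD is absent, so *sovW* is not transcribed.
→ *sovW* is OFF in B.

neither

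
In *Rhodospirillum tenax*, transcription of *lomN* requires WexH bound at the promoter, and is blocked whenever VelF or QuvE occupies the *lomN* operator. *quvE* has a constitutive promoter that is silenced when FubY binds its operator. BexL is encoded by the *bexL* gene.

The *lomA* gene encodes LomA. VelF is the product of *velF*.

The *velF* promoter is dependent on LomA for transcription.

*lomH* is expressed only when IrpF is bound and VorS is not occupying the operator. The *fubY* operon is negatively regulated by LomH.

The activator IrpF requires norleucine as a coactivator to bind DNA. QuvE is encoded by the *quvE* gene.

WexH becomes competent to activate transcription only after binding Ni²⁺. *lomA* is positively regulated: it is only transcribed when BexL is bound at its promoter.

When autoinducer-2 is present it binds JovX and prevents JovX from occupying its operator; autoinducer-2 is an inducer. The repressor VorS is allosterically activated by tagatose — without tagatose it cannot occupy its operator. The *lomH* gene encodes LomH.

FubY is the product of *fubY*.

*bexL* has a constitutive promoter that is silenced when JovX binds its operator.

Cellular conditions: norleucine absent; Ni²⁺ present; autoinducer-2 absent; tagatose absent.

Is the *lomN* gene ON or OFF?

ON

Ni²⁺ is present, so WexH is active.
Autoinducer-2 is absent, so JovX is active.
With repressor JovX bound, *bexL* is not transcribed.
So BexL is not produced.
Required activator BexL is absent, so *lomA* is not transcribed.
So LomA is not produced.
Required activator LomA is absent, so *velF* is not transcribed.
So VelF is not produced.
Norleucine is absent, so IrpF is inactive.
Tagatose is absent, so VorS is inactive.
Required activator IrpF is absent, so *lomH* is not transcribed.
So LomH is not produced.
With no repressor bound, *fubY* is transcribed.
So FubY is produced and active.
With repressor FubY bound, *quvE* is not transcribed.
So QuvE is not produced.
No repressor is bound and WexH is active, so *lomN* is transcribed.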